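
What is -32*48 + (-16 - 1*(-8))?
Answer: -1544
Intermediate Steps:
-32*48 + (-16 - 1*(-8)) = -1536 + (-16 + 8) = -1536 - 8 = -1544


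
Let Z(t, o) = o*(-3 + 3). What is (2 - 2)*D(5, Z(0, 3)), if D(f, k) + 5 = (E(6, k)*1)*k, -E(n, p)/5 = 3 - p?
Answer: 0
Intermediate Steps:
E(n, p) = -15 + 5*p (E(n, p) = -5*(3 - p) = -15 + 5*p)
Z(t, o) = 0 (Z(t, o) = o*0 = 0)
D(f, k) = -5 + k*(-15 + 5*k) (D(f, k) = -5 + ((-15 + 5*k)*1)*k = -5 + (-15 + 5*k)*k = -5 + k*(-15 + 5*k))
(2 - 2)*D(5, Z(0, 3)) = (2 - 2)*(-5 + 5*0*(-3 + 0)) = 0*(-5 + 5*0*(-3)) = 0*(-5 + 0) = 0*(-5) = 0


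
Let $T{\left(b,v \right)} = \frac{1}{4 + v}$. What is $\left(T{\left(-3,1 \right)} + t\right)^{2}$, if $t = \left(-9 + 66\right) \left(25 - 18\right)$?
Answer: $\frac{3984016}{25} \approx 1.5936 \cdot 10^{5}$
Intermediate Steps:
$t = 399$ ($t = 57 \cdot 7 = 399$)
$\left(T{\left(-3,1 \right)} + t\right)^{2} = \left(\frac{1}{4 + 1} + 399\right)^{2} = \left(\frac{1}{5} + 399\right)^{2} = \left(\frac{1996}{5}\right)^{2} = \frac{3984016}{25}$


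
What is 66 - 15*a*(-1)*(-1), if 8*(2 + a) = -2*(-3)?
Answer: 339/4 ≈ 84.750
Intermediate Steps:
a = -5/4 (a = -2 + (-2*(-3))/8 = -2 + (⅛)*6 = -2 + ¾ = -5/4 ≈ -1.2500)
66 - 15*a*(-1)*(-1) = 66 - 15*(-5/4*(-1))*(-1) = 66 - 75*(-1)/4 = 66 - 15*(-5/4) = 66 + 75/4 = 339/4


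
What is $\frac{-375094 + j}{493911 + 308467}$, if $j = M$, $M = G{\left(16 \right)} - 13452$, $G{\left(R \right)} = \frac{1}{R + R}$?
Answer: $- \frac{12433471}{25676096} \approx -0.48424$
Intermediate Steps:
$G{\left(R \right)} = \frac{1}{2 R}$
$M = - \frac{430463}{32}$ ($M = \frac{1}{2 \cdot 16} - 13452 = \frac{1}{2} \cdot \frac{1}{16} - 13452 = \frac{1}{32} - 13452 = - \frac{430463}{32} \approx -13452.0$)
$j = - \frac{430463}{32} \approx -13452.0$
$\frac{-375094 + j}{493911 + 308467} = \frac{-375094 - \frac{430463}{32}}{493911 + 308467} = - \frac{12433471}{32 \cdot 802378} = \left(- \frac{12433471}{32}\right) \frac{1}{802378} = - \frac{12433471}{25676096}$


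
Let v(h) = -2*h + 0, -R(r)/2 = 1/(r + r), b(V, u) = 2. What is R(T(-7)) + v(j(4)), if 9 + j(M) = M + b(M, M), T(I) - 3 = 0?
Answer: 17/3 ≈ 5.6667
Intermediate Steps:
T(I) = 3 (T(I) = 3 + 0 = 3)
j(M) = -7 + M (j(M) = -9 + (M + 2) = -9 + (2 + M) = -7 + M)
R(r) = -1/r (R(r) = -2/(r + r) = -2*1/(2*r) = -1/r)
v(h) = -2*h
R(T(-7)) + v(j(4)) = -1/3 - 2*(-7 + 4) = -1*1/3 - 2*(-3) = -1/3 + 6 = 17/3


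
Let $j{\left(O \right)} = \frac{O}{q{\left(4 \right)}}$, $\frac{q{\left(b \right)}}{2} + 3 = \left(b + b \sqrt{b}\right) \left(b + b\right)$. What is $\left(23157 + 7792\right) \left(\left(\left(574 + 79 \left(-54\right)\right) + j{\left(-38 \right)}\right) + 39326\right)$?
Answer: $\frac{102563221907}{93} \approx 1.1028 \cdot 10^{9}$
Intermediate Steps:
$q{\left(b \right)} = -6 + 4 b \left(b + b^{\frac{3}{2}}\right)$ ($q{\left(b \right)} = -6 + 2 \left(b + b \sqrt{b}\right) \left(b + b\right) = -6 + 2 \left(b + b^{\frac{3}{2}}\right) 2 b = -6 + 2 \cdot 2 b \left(b + b^{\frac{3}{2}}\right) = -6 + 4 b \left(b + b^{\frac{3}{2}}\right)$)
$j{\left(O \right)} = \frac{O}{186}$ ($j{\left(O \right)} = \frac{O}{-6 + 4 \cdot 4^{2} + 4 \cdot 4^{\frac{5}{2}}} = \frac{O}{-6 + 4 \cdot 16 + 4 \cdot 32} = \frac{O}{-6 + 64 + 128} = \frac{O}{186}$)
$\left(23157 + 7792\right) \left(\left(\left(574 + 79 \left(-54\right)\right) + j{\left(-38 \right)}\right) + 39326\right) = \left(23157 + 7792\right) \left(\left(\left(574 + 79 \left(-54\right)\right) + \frac{1}{186} \left(-38\right)\right) + 39326\right) = 30949 \left(\left(\left(574 - 4266\right) - \frac{19}{93}\right) + 39326\right) = 30949 \left(\left(-3692 - \frac{19}{93}\right) + 39326\right) = 30949 \left(- \frac{343375}{93} + 39326\right) = 30949 \cdot \frac{3313943}{93} = \frac{102563221907}{93}$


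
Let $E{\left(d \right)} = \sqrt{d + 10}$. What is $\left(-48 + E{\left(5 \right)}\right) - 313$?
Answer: $-361 + \sqrt{15} \approx -357.13$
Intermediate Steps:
$E{\left(d \right)} = \sqrt{10 + d}$
$\left(-48 + E{\left(5 \right)}\right) - 313 = \left(-48 + \sqrt{10 + 5}\right) - 313 = \left(-48 + \sqrt{15}\right) - 313 = -361 + \sqrt{15}$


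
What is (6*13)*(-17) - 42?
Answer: -1368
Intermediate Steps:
(6*13)*(-17) - 42 = 78*(-17) - 42 = -1326 - 42 = -1368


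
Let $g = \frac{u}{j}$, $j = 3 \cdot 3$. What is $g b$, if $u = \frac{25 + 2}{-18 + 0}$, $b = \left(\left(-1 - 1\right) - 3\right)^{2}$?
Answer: $- \frac{25}{6} \approx -4.1667$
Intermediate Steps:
$b = 25$ ($b = \left(-2 - 3\right)^{2} = \left(-5\right)^{2} = 25$)
$j = 9$
$u = - \frac{3}{2}$ ($u = \frac{27}{-18} = 27 \left(- \frac{1}{18}\right) = - \frac{3}{2} \approx -1.5$)
$g = - \frac{1}{6}$ ($g = - \frac{3}{2 \cdot 9} = \left(- \frac{3}{2}\right) \frac{1}{9} = - \frac{1}{6} \approx -0.16667$)
$g b = \left(- \frac{1}{6}\right) 25 = - \frac{25}{6}$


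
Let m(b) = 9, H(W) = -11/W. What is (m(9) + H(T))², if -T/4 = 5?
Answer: 36481/400 ≈ 91.203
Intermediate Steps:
T = -20 (T = -4*5 = -20)
(m(9) + H(T))² = (9 - 11/(-20))² = (9 - 11*(-1/20))² = (9 + 11/20)² = (191/20)² = 36481/400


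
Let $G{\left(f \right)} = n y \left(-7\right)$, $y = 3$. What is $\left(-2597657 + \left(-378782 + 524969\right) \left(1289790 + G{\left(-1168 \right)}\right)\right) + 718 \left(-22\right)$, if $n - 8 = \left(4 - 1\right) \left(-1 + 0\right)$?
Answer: $188532567642$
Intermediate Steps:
$n = 5$ ($n = 8 + \left(4 - 1\right) \left(-1 + 0\right) = 8 + 3 \left(-1\right) = 8 - 3 = 5$)
$G{\left(f \right)} = -105$ ($G{\left(f \right)} = 5 \cdot 3 \left(-7\right) = 15 \left(-7\right) = -105$)
$\left(-2597657 + \left(-378782 + 524969\right) \left(1289790 + G{\left(-1168 \right)}\right)\right) + 718 \left(-22\right) = \left(-2597657 + \left(-378782 + 524969\right) \left(1289790 - 105\right)\right) + 718 \left(-22\right) = \left(-2597657 + 146187 \cdot 1289685\right) - 15796 = \left(-2597657 + 188535181095\right) - 15796 = 188532583438 - 15796 = 188532567642$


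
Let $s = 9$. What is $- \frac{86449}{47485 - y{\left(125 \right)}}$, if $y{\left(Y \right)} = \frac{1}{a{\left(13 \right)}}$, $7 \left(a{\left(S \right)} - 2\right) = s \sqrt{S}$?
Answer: $- \frac{3518019837607}{1932394524836} - \frac{5446287 \sqrt{13}}{1932394524836} \approx -1.8206$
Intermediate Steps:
$a{\left(S \right)} = 2 + \frac{9 \sqrt{S}}{7}$
$y{\left(Y \right)} = \frac{1}{2 + \frac{9 \sqrt{13}}{7}}$
$- \frac{86449}{47485 - y{\left(125 \right)}} = - \frac{86449}{47485 - \left(- \frac{98}{857} + \frac{63 \sqrt{13}}{857}\right)} = - \frac{86449}{47485 + \left(\frac{98}{857} - \frac{63 \sqrt{13}}{857}\right)} = - \frac{86449}{\frac{40694743}{857} - \frac{63 \sqrt{13}}{857}}$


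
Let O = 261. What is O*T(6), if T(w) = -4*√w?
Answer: -1044*√6 ≈ -2557.3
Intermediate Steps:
O*T(6) = 261*(-4*√6) = -1044*√6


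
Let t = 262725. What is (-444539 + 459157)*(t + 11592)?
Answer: 4009965906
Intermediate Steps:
(-444539 + 459157)*(t + 11592) = (-444539 + 459157)*(262725 + 11592) = 14618*274317 = 4009965906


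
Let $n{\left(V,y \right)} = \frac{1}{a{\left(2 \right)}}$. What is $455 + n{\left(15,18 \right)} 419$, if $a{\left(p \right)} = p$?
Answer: $\frac{1329}{2} \approx 664.5$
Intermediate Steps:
$n{\left(V,y \right)} = \frac{1}{2}$
$455 + n{\left(15,18 \right)} 419 = 455 + \frac{1}{2} \cdot 419 = 455 + \frac{419}{2} = \frac{1329}{2}$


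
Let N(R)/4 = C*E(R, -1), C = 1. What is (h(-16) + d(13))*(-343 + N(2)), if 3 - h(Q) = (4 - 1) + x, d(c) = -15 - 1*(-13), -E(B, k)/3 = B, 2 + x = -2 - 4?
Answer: -2202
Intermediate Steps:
x = -8 (x = -2 + (-2 - 4) = -2 - 6 = -8)
E(B, k) = -3*B
d(c) = -2 (d(c) = -15 + 13 = -2)
N(R) = -12*R (N(R) = 4*(1*(-3*R)) = 4*(-3*R) = -12*R)
h(Q) = 8 (h(Q) = 3 - ((4 - 1) - 8) = 3 - (3 - 8) = 3 - 1*(-5) = 3 + 5 = 8)
(h(-16) + d(13))*(-343 + N(2)) = (8 - 2)*(-343 - 12*2) = 6*(-343 - 24) = 6*(-367) = -2202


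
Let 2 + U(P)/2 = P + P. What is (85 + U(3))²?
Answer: 8649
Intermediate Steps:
U(P) = -4 + 4*P (U(P) = -4 + 2*(P + P) = -4 + 2*(2*P) = -4 + 4*P)
(85 + U(3))² = (85 + (-4 + 4*3))² = (85 + (-4 + 12))² = (85 + 8)² = 93² = 8649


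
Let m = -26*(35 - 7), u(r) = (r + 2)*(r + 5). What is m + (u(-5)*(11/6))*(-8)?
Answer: -728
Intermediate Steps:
u(r) = (2 + r)*(5 + r)
m = -728 (m = -26*28 = -728)
m + (u(-5)*(11/6))*(-8) = -728 + ((10 + (-5)² + 7*(-5))*(11/6))*(-8) = -728 + ((10 + 25 - 35)*(11*(⅙)))*(-8) = -728 + (0*(11/6))*(-8) = -728 + 0*(-8) = -728 + 0 = -728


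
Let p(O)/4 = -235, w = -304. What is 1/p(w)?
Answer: -1/940 ≈ -0.0010638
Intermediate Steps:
p(O) = -940 (p(O) = 4*(-235) = -940)
1/p(w) = 1/(-940) = -1/940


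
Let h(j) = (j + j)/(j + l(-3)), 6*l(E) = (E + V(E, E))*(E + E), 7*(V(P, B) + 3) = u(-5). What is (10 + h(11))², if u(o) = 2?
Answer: 1752976/13689 ≈ 128.06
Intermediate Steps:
V(P, B) = -19/7 (V(P, B) = -3 + (⅐)*2 = -3 + 2/7 = -19/7)
l(E) = E*(-19/7 + E)/3 (l(E) = ((E - 19/7)*(E + E))/6 = ((-19/7 + E)*(2*E))/6 = (2*E*(-19/7 + E))/6 = E*(-19/7 + E)/3)
h(j) = 2*j/(40/7 + j) (h(j) = (j + j)/(j + (1/21)*(-3)*(-19 + 7*(-3))) = (2*j)/(j + (1/21)*(-3)*(-19 - 21)) = (2*j)/(j + (1/21)*(-3)*(-40)) = (2*j)/(j + 40/7) = (2*j)/(40/7 + j) = 2*j/(40/7 + j))
(10 + h(11))² = (10 + 14*11/(40 + 7*11))² = (10 + 14*11/(40 + 77))² = (10 + 14*11/117)² = (10 + 14*11*(1/117))² = (10 + 154/117)² = (1324/117)² = 1752976/13689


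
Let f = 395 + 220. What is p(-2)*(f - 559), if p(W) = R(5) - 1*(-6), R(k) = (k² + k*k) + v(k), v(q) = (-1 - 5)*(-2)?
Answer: 3808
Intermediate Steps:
f = 615
v(q) = 12 (v(q) = -6*(-2) = 12)
R(k) = 12 + 2*k² (R(k) = (k² + k*k) + 12 = (k² + k²) + 12 = 2*k² + 12 = 12 + 2*k²)
p(W) = 68 (p(W) = (12 + 2*5²) - 1*(-6) = (12 + 2*25) + 6 = (12 + 50) + 6 = 62 + 6 = 68)
p(-2)*(f - 559) = 68*(615 - 559) = 68*56 = 3808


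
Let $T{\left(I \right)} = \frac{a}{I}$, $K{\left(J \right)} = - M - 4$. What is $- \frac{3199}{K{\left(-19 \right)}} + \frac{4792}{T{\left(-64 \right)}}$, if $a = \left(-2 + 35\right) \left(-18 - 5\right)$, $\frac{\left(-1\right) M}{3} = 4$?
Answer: $\frac{25463}{6072} \approx 4.1935$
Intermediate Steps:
$M = -12$ ($M = \left(-3\right) 4 = -12$)
$K{\left(J \right)} = 8$ ($K{\left(J \right)} = \left(-1\right) \left(-12\right) - 4 = 12 - 4 = 8$)
$a = -759$ ($a = 33 \left(-23\right) = -759$)
$T{\left(I \right)} = - \frac{759}{I}$
$- \frac{3199}{K{\left(-19 \right)}} + \frac{4792}{T{\left(-64 \right)}} = - \frac{3199}{8} + \frac{4792}{\left(-759\right) \frac{1}{-64}} = \left(-3199\right) \frac{1}{8} + \frac{4792}{\left(-759\right) \left(- \frac{1}{64}\right)} = - \frac{3199}{8} + \frac{4792}{\frac{759}{64}} = - \frac{3199}{8} + 4792 \cdot \frac{64}{759} = - \frac{3199}{8} + \frac{306688}{759} = \frac{25463}{6072}$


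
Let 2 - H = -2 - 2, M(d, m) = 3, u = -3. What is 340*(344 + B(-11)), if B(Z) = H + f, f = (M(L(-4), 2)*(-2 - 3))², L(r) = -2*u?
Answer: 195500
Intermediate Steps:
L(r) = 6 (L(r) = -2*(-3) = 6)
H = 6 (H = 2 - (-2 - 2) = 2 - 1*(-4) = 2 + 4 = 6)
f = 225 (f = (3*(-2 - 3))² = (3*(-5))² = (-15)² = 225)
B(Z) = 231 (B(Z) = 6 + 225 = 231)
340*(344 + B(-11)) = 340*(344 + 231) = 340*575 = 195500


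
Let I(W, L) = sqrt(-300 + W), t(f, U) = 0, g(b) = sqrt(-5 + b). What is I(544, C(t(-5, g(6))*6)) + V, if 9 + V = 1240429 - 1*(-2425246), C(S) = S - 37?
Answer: 3665666 + 2*sqrt(61) ≈ 3.6657e+6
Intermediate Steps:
C(S) = -37 + S
V = 3665666 (V = -9 + (1240429 - 1*(-2425246)) = -9 + (1240429 + 2425246) = -9 + 3665675 = 3665666)
I(544, C(t(-5, g(6))*6)) + V = sqrt(-300 + 544) + 3665666 = sqrt(244) + 3665666 = 2*sqrt(61) + 3665666 = 3665666 + 2*sqrt(61)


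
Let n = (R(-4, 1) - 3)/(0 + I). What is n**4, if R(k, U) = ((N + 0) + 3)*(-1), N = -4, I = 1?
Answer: 16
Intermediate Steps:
R(k, U) = 1 (R(k, U) = ((-4 + 0) + 3)*(-1) = (-4 + 3)*(-1) = -1*(-1) = 1)
n = -2 (n = (1 - 3)/(0 + 1) = -2/1 = -2*1 = -2)
n**4 = (-2)**4 = 16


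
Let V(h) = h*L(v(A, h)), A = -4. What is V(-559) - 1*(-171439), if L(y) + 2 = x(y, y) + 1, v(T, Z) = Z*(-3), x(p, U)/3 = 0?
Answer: 171998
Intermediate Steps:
x(p, U) = 0 (x(p, U) = 3*0 = 0)
v(T, Z) = -3*Z
L(y) = -1 (L(y) = -2 + (0 + 1) = -2 + 1 = -1)
V(h) = -h (V(h) = h*(-1) = -h)
V(-559) - 1*(-171439) = -1*(-559) - 1*(-171439) = 559 + 171439 = 171998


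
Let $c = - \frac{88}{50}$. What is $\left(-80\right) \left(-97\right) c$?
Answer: $- \frac{68288}{5} \approx -13658.0$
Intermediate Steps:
$c = - \frac{44}{25}$ ($c = \left(-88\right) \frac{1}{50} = - \frac{44}{25} \approx -1.76$)
$\left(-80\right) \left(-97\right) c = \left(-80\right) \left(-97\right) \left(- \frac{44}{25}\right) = 7760 \left(- \frac{44}{25}\right) = - \frac{68288}{5}$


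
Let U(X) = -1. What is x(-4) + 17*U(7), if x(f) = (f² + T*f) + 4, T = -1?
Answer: 7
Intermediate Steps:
x(f) = 4 + f² - f (x(f) = (f² - f) + 4 = 4 + f² - f)
x(-4) + 17*U(7) = (4 + (-4)² - 1*(-4)) + 17*(-1) = (4 + 16 + 4) - 17 = 24 - 17 = 7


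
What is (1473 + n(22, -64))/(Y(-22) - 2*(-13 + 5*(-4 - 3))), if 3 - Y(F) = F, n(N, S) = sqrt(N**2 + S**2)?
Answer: 1473/121 + 2*sqrt(1145)/121 ≈ 12.733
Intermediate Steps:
Y(F) = 3 - F
(1473 + n(22, -64))/(Y(-22) - 2*(-13 + 5*(-4 - 3))) = (1473 + sqrt(22**2 + (-64)**2))/((3 - 1*(-22)) - 2*(-13 + 5*(-4 - 3))) = (1473 + sqrt(484 + 4096))/((3 + 22) - 2*(-13 + 5*(-7))) = (1473 + sqrt(4580))/(25 - 2*(-13 - 35)) = (1473 + 2*sqrt(1145))/(25 - 2*(-48)) = (1473 + 2*sqrt(1145))/(25 + 96) = (1473 + 2*sqrt(1145))/121 = (1473 + 2*sqrt(1145))*(1/121) = 1473/121 + 2*sqrt(1145)/121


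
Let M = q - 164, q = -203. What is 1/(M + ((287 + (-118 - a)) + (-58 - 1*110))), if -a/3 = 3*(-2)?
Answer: -1/384 ≈ -0.0026042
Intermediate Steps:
a = 18 (a = -9*(-2) = -3*(-6) = 18)
M = -367 (M = -203 - 164 = -367)
1/(M + ((287 + (-118 - a)) + (-58 - 1*110))) = 1/(-367 + ((287 + (-118 - 1*18)) + (-58 - 1*110))) = 1/(-367 + ((287 + (-118 - 18)) + (-58 - 110))) = 1/(-367 + ((287 - 136) - 168)) = 1/(-367 + (151 - 168)) = 1/(-367 - 17) = 1/(-384) = -1/384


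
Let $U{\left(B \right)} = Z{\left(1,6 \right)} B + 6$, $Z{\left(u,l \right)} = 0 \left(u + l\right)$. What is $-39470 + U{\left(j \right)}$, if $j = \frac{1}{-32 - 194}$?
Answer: $-39464$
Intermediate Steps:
$Z{\left(u,l \right)} = 0$ ($Z{\left(u,l \right)} = 0 \left(l + u\right) = 0$)
$j = - \frac{1}{226}$ ($j = \frac{1}{-226} = - \frac{1}{226} \approx -0.0044248$)
$U{\left(B \right)} = 6$ ($U{\left(B \right)} = 0 B + 6 = 0 + 6 = 6$)
$-39470 + U{\left(j \right)} = -39470 + 6 = -39464$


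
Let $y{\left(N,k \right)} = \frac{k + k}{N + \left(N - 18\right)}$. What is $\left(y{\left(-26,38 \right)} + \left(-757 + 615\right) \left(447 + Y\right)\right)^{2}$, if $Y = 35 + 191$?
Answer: $\frac{11188008143104}{1225} \approx 9.1331 \cdot 10^{9}$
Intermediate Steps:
$y{\left(N,k \right)} = \frac{2 k}{-18 + 2 N}$ ($y{\left(N,k \right)} = \frac{2 k}{N + \left(N - 18\right)} = \frac{2 k}{N + \left(-18 + N\right)} = \frac{2 k}{-18 + 2 N}$)
$Y = 226$
$\left(y{\left(-26,38 \right)} + \left(-757 + 615\right) \left(447 + Y\right)\right)^{2} = \left(\frac{38}{-9 - 26} + \left(-757 + 615\right) \left(447 + 226\right)\right)^{2} = \left(\frac{38}{-35} - 95566\right)^{2} = \left(38 \left(- \frac{1}{35}\right) - 95566\right)^{2} = \left(- \frac{38}{35} - 95566\right)^{2} = \left(- \frac{3344848}{35}\right)^{2} = \frac{11188008143104}{1225}$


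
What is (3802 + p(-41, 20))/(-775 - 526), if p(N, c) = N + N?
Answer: -3720/1301 ≈ -2.8593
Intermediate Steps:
p(N, c) = 2*N
(3802 + p(-41, 20))/(-775 - 526) = (3802 + 2*(-41))/(-775 - 526) = (3802 - 82)/(-1301) = 3720*(-1/1301) = -3720/1301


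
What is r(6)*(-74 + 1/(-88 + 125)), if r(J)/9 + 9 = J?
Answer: 73899/37 ≈ 1997.3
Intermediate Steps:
r(J) = -81 + 9*J
r(6)*(-74 + 1/(-88 + 125)) = (-81 + 9*6)*(-74 + 1/(-88 + 125)) = (-81 + 54)*(-74 + 1/37) = -27*(-74 + 1/37) = -27*(-2737/37) = 73899/37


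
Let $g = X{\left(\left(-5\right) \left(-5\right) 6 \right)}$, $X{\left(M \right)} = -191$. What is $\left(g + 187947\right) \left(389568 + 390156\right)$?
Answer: $146397859344$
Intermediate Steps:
$g = -191$
$\left(g + 187947\right) \left(389568 + 390156\right) = \left(-191 + 187947\right) \left(389568 + 390156\right) = 187756 \cdot 779724 = 146397859344$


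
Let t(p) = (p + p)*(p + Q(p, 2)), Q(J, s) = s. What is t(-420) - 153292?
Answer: 197828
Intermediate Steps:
t(p) = 2*p*(2 + p) (t(p) = (p + p)*(p + 2) = (2*p)*(2 + p) = 2*p*(2 + p))
t(-420) - 153292 = 2*(-420)*(2 - 420) - 153292 = 2*(-420)*(-418) - 153292 = 351120 - 153292 = 197828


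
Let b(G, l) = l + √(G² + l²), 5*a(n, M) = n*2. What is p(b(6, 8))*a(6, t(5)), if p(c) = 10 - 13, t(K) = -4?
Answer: -36/5 ≈ -7.2000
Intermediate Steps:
a(n, M) = 2*n/5 (a(n, M) = (n*2)/5 = (2*n)/5 = 2*n/5)
p(c) = -3
p(b(6, 8))*a(6, t(5)) = -6*6/5 = -3*12/5 = -36/5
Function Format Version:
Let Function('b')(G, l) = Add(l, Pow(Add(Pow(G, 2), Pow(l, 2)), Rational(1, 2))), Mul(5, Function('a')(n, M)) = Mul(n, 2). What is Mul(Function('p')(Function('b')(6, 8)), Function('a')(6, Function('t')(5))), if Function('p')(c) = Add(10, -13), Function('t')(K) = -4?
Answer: Rational(-36, 5) ≈ -7.2000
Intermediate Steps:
Function('a')(n, M) = Mul(Rational(2, 5), n) (Function('a')(n, M) = Mul(Rational(1, 5), Mul(n, 2)) = Mul(Rational(1, 5), Mul(2, n)) = Mul(Rational(2, 5), n))
Function('p')(c) = -3
Mul(Function('p')(Function('b')(6, 8)), Function('a')(6, Function('t')(5))) = Mul(-3, Mul(Rational(2, 5), 6)) = Mul(-3, Rational(12, 5)) = Rational(-36, 5)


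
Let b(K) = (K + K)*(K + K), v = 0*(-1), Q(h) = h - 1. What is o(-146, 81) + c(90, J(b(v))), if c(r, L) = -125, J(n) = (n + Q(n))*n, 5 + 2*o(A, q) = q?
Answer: -87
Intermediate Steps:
Q(h) = -1 + h
v = 0
b(K) = 4*K² (b(K) = (2*K)*(2*K) = 4*K²)
o(A, q) = -5/2 + q/2
J(n) = n*(-1 + 2*n) (J(n) = (n + (-1 + n))*n = (-1 + 2*n)*n = n*(-1 + 2*n))
o(-146, 81) + c(90, J(b(v))) = (-5/2 + (½)*81) - 125 = (-5/2 + 81/2) - 125 = 38 - 125 = -87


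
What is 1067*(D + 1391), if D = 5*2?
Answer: 1494867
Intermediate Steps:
D = 10
1067*(D + 1391) = 1067*(10 + 1391) = 1067*1401 = 1494867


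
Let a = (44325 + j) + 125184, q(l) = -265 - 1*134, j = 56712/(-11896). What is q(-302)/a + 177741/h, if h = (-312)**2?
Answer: 118366032269/64909595712 ≈ 1.8236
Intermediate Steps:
j = -7089/1487 (j = 56712*(-1/11896) = -7089/1487 ≈ -4.7673)
q(l) = -399 (q(l) = -265 - 134 = -399)
a = 252052794/1487 (a = (44325 - 7089/1487) + 125184 = 65904186/1487 + 125184 = 252052794/1487 ≈ 1.6950e+5)
h = 97344
q(-302)/a + 177741/h = -399/252052794/1487 + 177741/97344 = -399*1487/252052794 + 177741*(1/97344) = -28253/12002514 + 19749/10816 = 118366032269/64909595712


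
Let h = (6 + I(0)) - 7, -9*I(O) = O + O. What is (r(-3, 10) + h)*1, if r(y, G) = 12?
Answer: 11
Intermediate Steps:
I(O) = -2*O/9 (I(O) = -(O + O)/9 = -2*O/9)
h = -1 (h = (6 - 2/9*0) - 7 = (6 + 0) - 7 = 6 - 7 = -1)
(r(-3, 10) + h)*1 = (12 - 1)*1 = 11*1 = 11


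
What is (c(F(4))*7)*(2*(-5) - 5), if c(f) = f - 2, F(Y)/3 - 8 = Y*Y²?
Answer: -22470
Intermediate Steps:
F(Y) = 24 + 3*Y³ (F(Y) = 24 + 3*(Y*Y²) = 24 + 3*Y³)
c(f) = -2 + f
(c(F(4))*7)*(2*(-5) - 5) = ((-2 + (24 + 3*4³))*7)*(2*(-5) - 5) = ((-2 + (24 + 3*64))*7)*(-10 - 5) = ((-2 + (24 + 192))*7)*(-15) = ((-2 + 216)*7)*(-15) = (214*7)*(-15) = 1498*(-15) = -22470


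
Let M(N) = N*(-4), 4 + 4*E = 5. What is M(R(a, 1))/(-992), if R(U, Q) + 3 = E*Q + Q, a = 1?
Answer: -7/992 ≈ -0.0070565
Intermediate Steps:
E = ¼ (E = -1 + (¼)*5 = -1 + 5/4 = ¼ ≈ 0.25000)
R(U, Q) = -3 + 5*Q/4 (R(U, Q) = -3 + (Q/4 + Q) = -3 + 5*Q/4)
M(N) = -4*N
M(R(a, 1))/(-992) = -4*(-3 + (5/4)*1)/(-992) = -4*(-3 + 5/4)*(-1/992) = -4*(-7/4)*(-1/992) = 7*(-1/992) = -7/992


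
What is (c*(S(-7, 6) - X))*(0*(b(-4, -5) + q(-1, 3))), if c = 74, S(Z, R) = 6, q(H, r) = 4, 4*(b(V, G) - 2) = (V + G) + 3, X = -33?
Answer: 0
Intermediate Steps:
b(V, G) = 11/4 + G/4 + V/4 (b(V, G) = 2 + ((V + G) + 3)/4 = 2 + ((G + V) + 3)/4 = 2 + (3 + G + V)/4 = 2 + (¾ + G/4 + V/4) = 11/4 + G/4 + V/4)
(c*(S(-7, 6) - X))*(0*(b(-4, -5) + q(-1, 3))) = (74*(6 - 1*(-33)))*(0*((11/4 + (¼)*(-5) + (¼)*(-4)) + 4)) = (74*(6 + 33))*(0*((11/4 - 5/4 - 1) + 4)) = (74*39)*(0*(½ + 4)) = 2886*(0*(9/2)) = 2886*0 = 0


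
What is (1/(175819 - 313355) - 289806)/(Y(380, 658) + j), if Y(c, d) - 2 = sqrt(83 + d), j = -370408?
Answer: 7381961561022451/9435011142404960 + 39858758017*sqrt(741)/18870022284809920 ≈ 0.78246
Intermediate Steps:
Y(c, d) = 2 + sqrt(83 + d)
(1/(175819 - 313355) - 289806)/(Y(380, 658) + j) = (1/(175819 - 313355) - 289806)/((2 + sqrt(83 + 658)) - 370408) = (1/(-137536) - 289806)/((2 + sqrt(741)) - 370408) = (-1/137536 - 289806)/(-370406 + sqrt(741)) = -39858758017/(137536*(-370406 + sqrt(741)))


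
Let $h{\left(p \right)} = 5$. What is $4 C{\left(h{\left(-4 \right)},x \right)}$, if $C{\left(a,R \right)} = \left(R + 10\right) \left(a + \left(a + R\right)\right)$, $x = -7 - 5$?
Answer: $16$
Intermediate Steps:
$x = -12$ ($x = -7 - 5 = -12$)
$C{\left(a,R \right)} = \left(10 + R\right) \left(R + 2 a\right)$ ($C{\left(a,R \right)} = \left(10 + R\right) \left(a + \left(R + a\right)\right) = \left(10 + R\right) \left(R + 2 a\right)$)
$4 C{\left(h{\left(-4 \right)},x \right)} = 4 \left(\left(-12\right)^{2} + 10 \left(-12\right) + 20 \cdot 5 + 2 \left(-12\right) 5\right) = 4 \left(144 - 120 + 100 - 120\right) = 4 \cdot 4 = 16$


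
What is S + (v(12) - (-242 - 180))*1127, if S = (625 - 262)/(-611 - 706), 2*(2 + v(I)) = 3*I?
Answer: 216701693/439 ≈ 4.9363e+5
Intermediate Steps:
v(I) = -2 + 3*I/2 (v(I) = -2 + (3*I)/2 = -2 + 3*I/2)
S = -121/439 (S = 363/(-1317) = 363*(-1/1317) = -121/439 ≈ -0.27563)
S + (v(12) - (-242 - 180))*1127 = -121/439 + ((-2 + (3/2)*12) - (-242 - 180))*1127 = -121/439 + ((-2 + 18) - 1*(-422))*1127 = -121/439 + (16 + 422)*1127 = -121/439 + 438*1127 = -121/439 + 493626 = 216701693/439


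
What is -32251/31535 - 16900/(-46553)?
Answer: -74495331/112926835 ≈ -0.65968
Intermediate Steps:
-32251/31535 - 16900/(-46553) = -32251*1/31535 - 16900*(-1/46553) = -32251/31535 + 1300/3581 = -74495331/112926835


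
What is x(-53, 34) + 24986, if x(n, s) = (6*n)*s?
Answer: 14174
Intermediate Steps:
x(n, s) = 6*n*s
x(-53, 34) + 24986 = 6*(-53)*34 + 24986 = -10812 + 24986 = 14174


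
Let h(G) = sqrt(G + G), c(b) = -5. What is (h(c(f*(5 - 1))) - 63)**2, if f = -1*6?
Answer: (63 - I*sqrt(10))**2 ≈ 3959.0 - 398.45*I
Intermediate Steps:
f = -6
h(G) = sqrt(2)*sqrt(G) (h(G) = sqrt(2*G) = sqrt(2)*sqrt(G))
(h(c(f*(5 - 1))) - 63)**2 = (sqrt(2)*sqrt(-5) - 63)**2 = (sqrt(2)*(I*sqrt(5)) - 63)**2 = (I*sqrt(10) - 63)**2 = (-63 + I*sqrt(10))**2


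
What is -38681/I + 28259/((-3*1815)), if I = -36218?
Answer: -73896947/17927910 ≈ -4.1219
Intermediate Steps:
-38681/I + 28259/((-3*1815)) = -38681/(-36218) + 28259/((-3*1815)) = -38681*(-1/36218) + 28259/(-5445) = 38681/36218 + 28259*(-1/5445) = 38681/36218 - 2569/495 = -73896947/17927910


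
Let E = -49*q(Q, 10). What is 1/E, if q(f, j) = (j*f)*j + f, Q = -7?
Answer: 1/34643 ≈ 2.8866e-5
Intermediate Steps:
q(f, j) = f + f*j² (q(f, j) = (f*j)*j + f = f*j² + f = f + f*j²)
E = 34643 (E = -(-343)*(1 + 10²) = -(-343)*(1 + 100) = -(-343)*101 = -49*(-707) = 34643)
1/E = 1/34643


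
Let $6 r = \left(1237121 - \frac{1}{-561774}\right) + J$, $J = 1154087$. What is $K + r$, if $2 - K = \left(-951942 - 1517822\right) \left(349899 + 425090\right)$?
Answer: $\frac{6451548557890336105}{3370644} \approx 1.914 \cdot 10^{12}$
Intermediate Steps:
$r = \frac{1343318482993}{3370644}$ ($r = \frac{\left(1237121 - \frac{1}{-561774}\right) + 1154087}{6} = \frac{\left(1237121 - - \frac{1}{561774}\right) + 1154087}{6} = \frac{\left(1237121 + \frac{1}{561774}\right) + 1154087}{6} = \frac{\frac{694982412655}{561774} + 1154087}{6} = \frac{1}{6} \cdot \frac{1343318482993}{561774} = \frac{1343318482993}{3370644} \approx 3.9853 \cdot 10^{5}$)
$K = 1914039932598$ ($K = 2 - \left(-951942 - 1517822\right) \left(349899 + 425090\right) = 2 - \left(-2469764\right) 774989 = 2 - -1914039932596 = 2 + 1914039932596 = 1914039932598$)
$K + r = 1914039932598 + \frac{1343318482993}{3370644} = \frac{6451548557890336105}{3370644}$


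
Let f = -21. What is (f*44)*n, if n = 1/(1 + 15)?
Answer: -231/4 ≈ -57.750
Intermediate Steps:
n = 1/16 ≈ 0.062500
(f*44)*n = -21*44*(1/16) = -924*1/16 = -231/4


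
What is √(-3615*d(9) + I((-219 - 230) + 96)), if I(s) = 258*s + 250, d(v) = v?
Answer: I*√123359 ≈ 351.23*I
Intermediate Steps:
I(s) = 250 + 258*s
√(-3615*d(9) + I((-219 - 230) + 96)) = √(-3615*9 + (250 + 258*((-219 - 230) + 96))) = √(-32535 + (250 + 258*(-449 + 96))) = √(-32535 + (250 + 258*(-353))) = √(-32535 + (250 - 91074)) = √(-32535 - 90824) = √(-123359) = I*√123359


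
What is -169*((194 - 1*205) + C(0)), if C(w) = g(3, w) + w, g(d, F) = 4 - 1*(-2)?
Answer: 845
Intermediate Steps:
g(d, F) = 6 (g(d, F) = 4 + 2 = 6)
C(w) = 6 + w
-169*((194 - 1*205) + C(0)) = -169*((194 - 1*205) + (6 + 0)) = -169*((194 - 205) + 6) = -169*(-11 + 6) = -169*(-5) = 845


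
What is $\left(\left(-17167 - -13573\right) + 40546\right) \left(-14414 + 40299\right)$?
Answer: $956502520$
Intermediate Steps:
$\left(\left(-17167 - -13573\right) + 40546\right) \left(-14414 + 40299\right) = \left(\left(-17167 + 13573\right) + 40546\right) 25885 = \left(-3594 + 40546\right) 25885 = 36952 \cdot 25885 = 956502520$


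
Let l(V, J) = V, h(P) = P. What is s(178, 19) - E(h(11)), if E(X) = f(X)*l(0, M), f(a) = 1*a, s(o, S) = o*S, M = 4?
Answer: 3382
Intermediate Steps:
s(o, S) = S*o
f(a) = a
E(X) = 0 (E(X) = X*0 = 0)
s(178, 19) - E(h(11)) = 19*178 - 1*0 = 3382 + 0 = 3382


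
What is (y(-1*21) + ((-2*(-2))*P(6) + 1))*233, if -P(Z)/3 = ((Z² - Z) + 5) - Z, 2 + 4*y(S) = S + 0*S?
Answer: -328763/4 ≈ -82191.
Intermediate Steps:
y(S) = -½ + S/4 (y(S) = -½ + (S + 0*S)/4 = -½ + (S + 0)/4 = -½ + S/4)
P(Z) = -15 - 3*Z² + 6*Z (P(Z) = -3*(((Z² - Z) + 5) - Z) = -3*((5 + Z² - Z) - Z) = -3*(5 + Z² - 2*Z) = -15 - 3*Z² + 6*Z)
(y(-1*21) + ((-2*(-2))*P(6) + 1))*233 = ((-½ + (-1*21)/4) + ((-2*(-2))*(-15 - 3*6² + 6*6) + 1))*233 = ((-½ + (¼)*(-21)) + (4*(-15 - 3*36 + 36) + 1))*233 = ((-½ - 21/4) + (4*(-15 - 108 + 36) + 1))*233 = (-23/4 + (4*(-87) + 1))*233 = (-23/4 + (-348 + 1))*233 = (-23/4 - 347)*233 = -1411/4*233 = -328763/4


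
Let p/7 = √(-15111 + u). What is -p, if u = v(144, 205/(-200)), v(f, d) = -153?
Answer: -84*I*√106 ≈ -864.83*I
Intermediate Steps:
u = -153
p = 84*I*√106 (p = 7*√(-15111 - 153) = 7*√(-15264) = 7*(12*I*√106) = 84*I*√106 ≈ 864.83*I)
-p = -84*I*√106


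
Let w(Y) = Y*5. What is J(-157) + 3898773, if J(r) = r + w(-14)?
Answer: 3898546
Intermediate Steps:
w(Y) = 5*Y
J(r) = -70 + r (J(r) = r + 5*(-14) = r - 70 = -70 + r)
J(-157) + 3898773 = (-70 - 157) + 3898773 = -227 + 3898773 = 3898546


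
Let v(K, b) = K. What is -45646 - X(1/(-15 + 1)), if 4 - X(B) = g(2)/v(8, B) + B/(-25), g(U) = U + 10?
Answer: -7988487/175 ≈ -45649.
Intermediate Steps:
g(U) = 10 + U
X(B) = 5/2 + B/25 (X(B) = 4 - ((10 + 2)/8 + B/(-25)) = 4 - (12*(⅛) + B*(-1/25)) = 4 - (3/2 - B/25) = 4 + (-3/2 + B/25) = 5/2 + B/25)
-45646 - X(1/(-15 + 1)) = -45646 - (5/2 + 1/(25*(-15 + 1))) = -45646 - (5/2 + (1/25)/(-14)) = -45646 - (5/2 + (1/25)*(-1/14)) = -45646 - (5/2 - 1/350) = -45646 - 1*437/175 = -45646 - 437/175 = -7988487/175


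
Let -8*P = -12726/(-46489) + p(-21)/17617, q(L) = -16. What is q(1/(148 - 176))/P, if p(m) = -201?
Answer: 104831579264/214849653 ≈ 487.93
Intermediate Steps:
P = -214849653/6551973704 (P = -(-12726/(-46489) - 201/17617)/8 = -(-12726*(-1/46489) - 201*1/17617)/8 = -(12726/46489 - 201/17617)/8 = -1/8*214849653/818996713 = -214849653/6551973704 ≈ -0.032792)
q(1/(148 - 176))/P = -16/(-214849653/6551973704) = -16*(-6551973704/214849653) = 104831579264/214849653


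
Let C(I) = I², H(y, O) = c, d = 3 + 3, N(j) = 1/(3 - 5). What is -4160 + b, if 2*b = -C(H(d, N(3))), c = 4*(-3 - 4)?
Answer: -4552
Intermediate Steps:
c = -28 (c = 4*(-7) = -28)
N(j) = -½ (N(j) = 1/(-2) = -½)
d = 6
H(y, O) = -28
b = -392 (b = (-1*(-28)²)/2 = (-1*784)/2 = (½)*(-784) = -392)
-4160 + b = -4160 - 392 = -4552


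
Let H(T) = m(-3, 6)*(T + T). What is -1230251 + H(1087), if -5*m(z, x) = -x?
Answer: -6138211/5 ≈ -1.2276e+6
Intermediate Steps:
m(z, x) = x/5 (m(z, x) = -(-1)*x/5 = x/5)
H(T) = 12*T/5 (H(T) = ((⅕)*6)*(T + T) = 6*(2*T)/5 = 12*T/5)
-1230251 + H(1087) = -1230251 + (12/5)*1087 = -1230251 + 13044/5 = -6138211/5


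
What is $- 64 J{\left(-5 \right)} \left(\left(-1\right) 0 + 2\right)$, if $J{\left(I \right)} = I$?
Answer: $640$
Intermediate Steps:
$- 64 J{\left(-5 \right)} \left(\left(-1\right) 0 + 2\right) = - 64 \left(- 5 \left(\left(-1\right) 0 + 2\right)\right) = - 64 \left(- 5 \left(0 + 2\right)\right) = - 64 \left(\left(-5\right) 2\right) = \left(-64\right) \left(-10\right) = 640$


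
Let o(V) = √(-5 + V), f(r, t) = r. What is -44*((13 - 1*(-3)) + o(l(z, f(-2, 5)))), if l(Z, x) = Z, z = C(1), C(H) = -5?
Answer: -704 - 44*I*√10 ≈ -704.0 - 139.14*I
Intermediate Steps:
z = -5
-44*((13 - 1*(-3)) + o(l(z, f(-2, 5)))) = -44*((13 - 1*(-3)) + √(-5 - 5)) = -44*((13 + 3) + √(-10)) = -44*(16 + I*√10) = -704 - 44*I*√10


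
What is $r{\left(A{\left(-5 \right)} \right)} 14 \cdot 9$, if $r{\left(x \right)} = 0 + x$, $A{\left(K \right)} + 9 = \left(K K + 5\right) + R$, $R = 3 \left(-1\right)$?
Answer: $2268$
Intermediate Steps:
$R = -3$
$A{\left(K \right)} = -7 + K^{2}$ ($A{\left(K \right)} = -9 + \left(\left(K K + 5\right) - 3\right) = -9 + \left(\left(K^{2} + 5\right) - 3\right) = -9 + \left(\left(5 + K^{2}\right) - 3\right) = -9 + \left(2 + K^{2}\right) = -7 + K^{2}$)
$r{\left(x \right)} = x$
$r{\left(A{\left(-5 \right)} \right)} 14 \cdot 9 = \left(-7 + \left(-5\right)^{2}\right) 14 \cdot 9 = \left(-7 + 25\right) 14 \cdot 9 = 18 \cdot 14 \cdot 9 = 252 \cdot 9 = 2268$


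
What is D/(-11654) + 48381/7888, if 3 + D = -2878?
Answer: 293278751/45963376 ≈ 6.3807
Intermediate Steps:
D = -2881 (D = -3 - 2878 = -2881)
D/(-11654) + 48381/7888 = -2881/(-11654) + 48381/7888 = -2881*(-1/11654) + 48381*(1/7888) = 2881/11654 + 48381/7888 = 293278751/45963376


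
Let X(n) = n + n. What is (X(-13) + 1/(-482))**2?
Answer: 157076089/232324 ≈ 676.11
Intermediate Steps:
X(n) = 2*n
(X(-13) + 1/(-482))**2 = (2*(-13) + 1/(-482))**2 = (-26 - 1/482)**2 = (-12533/482)**2 = 157076089/232324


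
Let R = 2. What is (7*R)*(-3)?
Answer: -42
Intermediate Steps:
(7*R)*(-3) = (7*2)*(-3) = 14*(-3) = -42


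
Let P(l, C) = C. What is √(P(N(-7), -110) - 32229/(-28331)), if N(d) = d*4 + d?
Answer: I*√87377931911/28331 ≈ 10.434*I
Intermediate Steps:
N(d) = 5*d (N(d) = 4*d + d = 5*d)
√(P(N(-7), -110) - 32229/(-28331)) = √(-110 - 32229/(-28331)) = √(-110 - 32229*(-1/28331)) = √(-110 + 32229/28331) = √(-3084181/28331) = I*√87377931911/28331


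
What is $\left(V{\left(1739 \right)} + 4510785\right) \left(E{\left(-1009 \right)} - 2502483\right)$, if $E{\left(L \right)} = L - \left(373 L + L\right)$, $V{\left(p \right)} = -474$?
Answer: $-9589489485186$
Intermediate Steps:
$E{\left(L \right)} = - 373 L$ ($E{\left(L \right)} = L - 374 L = - 373 L$)
$\left(V{\left(1739 \right)} + 4510785\right) \left(E{\left(-1009 \right)} - 2502483\right) = \left(-474 + 4510785\right) \left(\left(-373\right) \left(-1009\right) - 2502483\right) = 4510311 \left(376357 - 2502483\right) = 4510311 \left(-2126126\right) = -9589489485186$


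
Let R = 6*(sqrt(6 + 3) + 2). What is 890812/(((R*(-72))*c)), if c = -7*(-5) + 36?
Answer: -222703/38340 ≈ -5.8086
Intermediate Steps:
c = 71 (c = 35 + 36 = 71)
R = 30 (R = 6*(sqrt(9) + 2) = 6*(3 + 2) = 6*5 = 30)
890812/(((R*(-72))*c)) = 890812/(((30*(-72))*71)) = 890812/((-2160*71)) = 890812/(-153360) = 890812*(-1/153360) = -222703/38340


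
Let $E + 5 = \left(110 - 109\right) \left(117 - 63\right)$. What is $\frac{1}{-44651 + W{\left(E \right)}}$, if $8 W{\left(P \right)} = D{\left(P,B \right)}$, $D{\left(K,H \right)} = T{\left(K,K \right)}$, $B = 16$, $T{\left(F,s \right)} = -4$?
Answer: $- \frac{2}{89303} \approx -2.2396 \cdot 10^{-5}$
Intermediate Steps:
$D{\left(K,H \right)} = -4$
$E = 49$ ($E = -5 + \left(110 - 109\right) \left(117 - 63\right) = -5 + 1 \cdot 54 = -5 + 54 = 49$)
$W{\left(P \right)} = - \frac{1}{2}$ ($W{\left(P \right)} = \frac{1}{8} \left(-4\right) = - \frac{1}{2}$)
$\frac{1}{-44651 + W{\left(E \right)}} = \frac{1}{-44651 - \frac{1}{2}} = \frac{1}{- \frac{89303}{2}} = - \frac{2}{89303}$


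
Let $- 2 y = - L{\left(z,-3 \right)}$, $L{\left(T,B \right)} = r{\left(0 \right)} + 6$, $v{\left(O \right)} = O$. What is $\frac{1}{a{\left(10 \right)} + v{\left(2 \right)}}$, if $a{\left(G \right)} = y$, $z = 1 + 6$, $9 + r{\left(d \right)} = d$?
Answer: $2$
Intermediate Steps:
$r{\left(d \right)} = -9 + d$
$z = 7$
$L{\left(T,B \right)} = -3$ ($L{\left(T,B \right)} = \left(-9 + 0\right) + 6 = -9 + 6 = -3$)
$y = - \frac{3}{2}$ ($y = - \frac{\left(-1\right) \left(-3\right)}{2} = \left(- \frac{1}{2}\right) 3 = - \frac{3}{2} \approx -1.5$)
$a{\left(G \right)} = - \frac{3}{2}$
$\frac{1}{a{\left(10 \right)} + v{\left(2 \right)}} = \frac{1}{- \frac{3}{2} + 2} = \frac{1}{\frac{1}{2}} = 2$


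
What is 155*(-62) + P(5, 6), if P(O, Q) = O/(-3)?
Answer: -28835/3 ≈ -9611.7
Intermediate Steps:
P(O, Q) = -O/3 (P(O, Q) = O*(-⅓) = -O/3)
155*(-62) + P(5, 6) = 155*(-62) - ⅓*5 = -9610 - 5/3 = -28835/3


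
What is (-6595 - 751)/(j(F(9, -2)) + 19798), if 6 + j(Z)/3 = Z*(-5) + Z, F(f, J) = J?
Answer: -3673/9902 ≈ -0.37093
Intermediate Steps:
j(Z) = -18 - 12*Z (j(Z) = -18 + 3*(Z*(-5) + Z) = -18 + 3*(-5*Z + Z) = -18 + 3*(-4*Z) = -18 - 12*Z)
(-6595 - 751)/(j(F(9, -2)) + 19798) = (-6595 - 751)/((-18 - 12*(-2)) + 19798) = -7346/((-18 + 24) + 19798) = -7346/(6 + 19798) = -7346/19804 = -7346*1/19804 = -3673/9902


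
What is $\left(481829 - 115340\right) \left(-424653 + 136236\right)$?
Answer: $-105701657913$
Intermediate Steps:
$\left(481829 - 115340\right) \left(-424653 + 136236\right) = \left(481829 - 115340\right) \left(-288417\right) = 366489 \left(-288417\right) = -105701657913$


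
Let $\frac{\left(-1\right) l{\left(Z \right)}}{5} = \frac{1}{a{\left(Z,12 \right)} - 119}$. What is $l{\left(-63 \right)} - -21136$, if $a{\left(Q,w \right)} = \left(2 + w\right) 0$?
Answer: $\frac{2515189}{119} \approx 21136.0$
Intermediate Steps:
$a{\left(Q,w \right)} = 0$
$l{\left(Z \right)} = \frac{5}{119}$ ($l{\left(Z \right)} = - \frac{5}{0 - 119} = - \frac{5}{-119} = \left(-5\right) \left(- \frac{1}{119}\right) = \frac{5}{119}$)
$l{\left(-63 \right)} - -21136 = \frac{5}{119} - -21136 = \frac{5}{119} + 21136 = \frac{2515189}{119}$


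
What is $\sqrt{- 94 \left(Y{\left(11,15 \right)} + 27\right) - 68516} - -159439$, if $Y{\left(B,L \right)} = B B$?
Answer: $159439 + 2 i \sqrt{20607} \approx 1.5944 \cdot 10^{5} + 287.1 i$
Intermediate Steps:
$Y{\left(B,L \right)} = B^{2}$
$\sqrt{- 94 \left(Y{\left(11,15 \right)} + 27\right) - 68516} - -159439 = \sqrt{- 94 \left(11^{2} + 27\right) - 68516} - -159439 = \sqrt{- 94 \left(121 + 27\right) - 68516} + 159439 = \sqrt{\left(-94\right) 148 - 68516} + 159439 = \sqrt{-13912 - 68516} + 159439 = \sqrt{-82428} + 159439 = 2 i \sqrt{20607} + 159439 = 159439 + 2 i \sqrt{20607}$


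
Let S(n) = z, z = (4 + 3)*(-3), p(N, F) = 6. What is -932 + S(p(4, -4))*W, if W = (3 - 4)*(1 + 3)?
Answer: -848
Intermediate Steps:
W = -4 (W = -1*4 = -4)
z = -21 (z = 7*(-3) = -21)
S(n) = -21
-932 + S(p(4, -4))*W = -932 - 21*(-4) = -932 + 84 = -848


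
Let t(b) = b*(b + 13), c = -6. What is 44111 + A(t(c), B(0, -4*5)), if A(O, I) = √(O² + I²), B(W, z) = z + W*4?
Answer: 44111 + 2*√541 ≈ 44158.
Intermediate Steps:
t(b) = b*(13 + b)
B(W, z) = z + 4*W
A(O, I) = √(I² + O²)
44111 + A(t(c), B(0, -4*5)) = 44111 + √((-4*5 + 4*0)² + (-6*(13 - 6))²) = 44111 + √((-20 + 0)² + (-6*7)²) = 44111 + √((-20)² + (-42)²) = 44111 + √(400 + 1764) = 44111 + √2164 = 44111 + 2*√541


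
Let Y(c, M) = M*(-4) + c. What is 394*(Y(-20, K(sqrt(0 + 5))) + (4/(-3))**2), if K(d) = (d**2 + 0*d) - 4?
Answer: -78800/9 ≈ -8755.6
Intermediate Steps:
K(d) = -4 + d**2 (K(d) = (d**2 + 0) - 4 = d**2 - 4 = -4 + d**2)
Y(c, M) = c - 4*M (Y(c, M) = -4*M + c = c - 4*M)
394*(Y(-20, K(sqrt(0 + 5))) + (4/(-3))**2) = 394*((-20 - 4*(-4 + (sqrt(0 + 5))**2)) + (4/(-3))**2) = 394*((-20 - 4*(-4 + (sqrt(5))**2)) + (4*(-1/3))**2) = 394*((-20 - 4*(-4 + 5)) + (-4/3)**2) = 394*((-20 - 4*1) + 16/9) = 394*((-20 - 4) + 16/9) = 394*(-24 + 16/9) = 394*(-200/9) = -78800/9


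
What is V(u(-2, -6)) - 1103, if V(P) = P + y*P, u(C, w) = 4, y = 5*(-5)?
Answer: -1199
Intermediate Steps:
y = -25
V(P) = -24*P (V(P) = P - 25*P = -24*P)
V(u(-2, -6)) - 1103 = -24*4 - 1103 = -96 - 1103 = -1199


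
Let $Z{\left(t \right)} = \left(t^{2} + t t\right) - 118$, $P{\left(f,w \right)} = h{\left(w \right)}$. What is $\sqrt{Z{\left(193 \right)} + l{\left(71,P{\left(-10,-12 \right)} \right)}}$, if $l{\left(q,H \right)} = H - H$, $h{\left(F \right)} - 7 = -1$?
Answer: $2 \sqrt{18595} \approx 272.73$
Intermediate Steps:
$h{\left(F \right)} = 6$ ($h{\left(F \right)} = 7 - 1 = 6$)
$P{\left(f,w \right)} = 6$
$l{\left(q,H \right)} = 0$
$Z{\left(t \right)} = -118 + 2 t^{2}$ ($Z{\left(t \right)} = \left(t^{2} + t^{2}\right) - 118 = 2 t^{2} - 118 = -118 + 2 t^{2}$)
$\sqrt{Z{\left(193 \right)} + l{\left(71,P{\left(-10,-12 \right)} \right)}} = \sqrt{\left(-118 + 2 \cdot 193^{2}\right) + 0} = \sqrt{\left(-118 + 2 \cdot 37249\right) + 0} = \sqrt{\left(-118 + 74498\right) + 0} = \sqrt{74380 + 0} = \sqrt{74380} = 2 \sqrt{18595}$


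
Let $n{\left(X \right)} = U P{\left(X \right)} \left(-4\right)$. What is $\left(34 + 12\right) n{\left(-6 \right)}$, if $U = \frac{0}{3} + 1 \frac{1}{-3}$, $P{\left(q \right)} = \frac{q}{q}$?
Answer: $\frac{184}{3} \approx 61.333$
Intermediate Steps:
$P{\left(q \right)} = 1$
$U = - \frac{1}{3}$ ($U = 0 \cdot \frac{1}{3} + 1 \left(- \frac{1}{3}\right) = 0 - \frac{1}{3} = - \frac{1}{3} \approx -0.33333$)
$n{\left(X \right)} = \frac{4}{3}$ ($n{\left(X \right)} = \left(- \frac{1}{3}\right) 1 \left(-4\right) = \left(- \frac{1}{3}\right) \left(-4\right) = \frac{4}{3}$)
$\left(34 + 12\right) n{\left(-6 \right)} = \left(34 + 12\right) \frac{4}{3} = 46 \cdot \frac{4}{3} = \frac{184}{3}$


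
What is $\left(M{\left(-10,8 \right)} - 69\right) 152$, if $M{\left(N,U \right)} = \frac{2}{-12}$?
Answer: $- \frac{31540}{3} \approx -10513.0$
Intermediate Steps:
$M{\left(N,U \right)} = - \frac{1}{6}$ ($M{\left(N,U \right)} = 2 \left(- \frac{1}{12}\right) = - \frac{1}{6}$)
$\left(M{\left(-10,8 \right)} - 69\right) 152 = \left(- \frac{1}{6} - 69\right) 152 = \left(- \frac{415}{6}\right) 152 = - \frac{31540}{3}$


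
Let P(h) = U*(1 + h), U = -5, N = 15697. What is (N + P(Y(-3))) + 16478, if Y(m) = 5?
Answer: 32145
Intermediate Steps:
P(h) = -5 - 5*h (P(h) = -5*(1 + h) = -5 - 5*h)
(N + P(Y(-3))) + 16478 = (15697 + (-5 - 5*5)) + 16478 = (15697 + (-5 - 25)) + 16478 = (15697 - 30) + 16478 = 15667 + 16478 = 32145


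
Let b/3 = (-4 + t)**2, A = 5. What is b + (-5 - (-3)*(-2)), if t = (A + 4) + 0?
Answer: 64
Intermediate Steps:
t = 9 (t = (5 + 4) + 0 = 9 + 0 = 9)
b = 75 (b = 3*(-4 + 9)**2 = 3*5**2 = 3*25 = 75)
b + (-5 - (-3)*(-2)) = 75 + (-5 - (-3)*(-2)) = 75 + (-5 - 3*2) = 75 + (-5 - 6) = 75 - 11 = 64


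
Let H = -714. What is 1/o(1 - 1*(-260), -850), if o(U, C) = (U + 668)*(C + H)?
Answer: -1/1452956 ≈ -6.8825e-7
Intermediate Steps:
o(U, C) = (-714 + C)*(668 + U) (o(U, C) = (U + 668)*(C - 714) = (668 + U)*(-714 + C) = (-714 + C)*(668 + U))
1/o(1 - 1*(-260), -850) = 1/(-476952 - 714*(1 - 1*(-260)) + 668*(-850) - 850*(1 - 1*(-260))) = 1/(-476952 - 714*(1 + 260) - 567800 - 850*(1 + 260)) = 1/(-476952 - 714*261 - 567800 - 850*261) = 1/(-476952 - 186354 - 567800 - 221850) = 1/(-1452956) = -1/1452956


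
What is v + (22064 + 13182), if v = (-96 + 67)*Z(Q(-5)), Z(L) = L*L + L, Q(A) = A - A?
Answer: 35246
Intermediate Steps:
Q(A) = 0
Z(L) = L + L² (Z(L) = L² + L = L + L²)
v = 0 (v = (-96 + 67)*(0*(1 + 0)) = -0 = -29*0 = 0)
v + (22064 + 13182) = 0 + (22064 + 13182) = 0 + 35246 = 35246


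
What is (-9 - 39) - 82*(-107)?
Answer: 8726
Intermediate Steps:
(-9 - 39) - 82*(-107) = -48 + 8774 = 8726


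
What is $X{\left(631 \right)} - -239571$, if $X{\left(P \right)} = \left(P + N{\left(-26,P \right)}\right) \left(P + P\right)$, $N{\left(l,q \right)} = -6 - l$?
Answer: $1061133$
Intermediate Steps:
$X{\left(P \right)} = 2 P \left(20 + P\right)$ ($X{\left(P \right)} = \left(P - -20\right) \left(P + P\right) = \left(P + \left(-6 + 26\right)\right) 2 P = \left(P + 20\right) 2 P = \left(20 + P\right) 2 P = 2 P \left(20 + P\right)$)
$X{\left(631 \right)} - -239571 = 2 \cdot 631 \left(20 + 631\right) - -239571 = 2 \cdot 631 \cdot 651 + 239571 = 821562 + 239571 = 1061133$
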